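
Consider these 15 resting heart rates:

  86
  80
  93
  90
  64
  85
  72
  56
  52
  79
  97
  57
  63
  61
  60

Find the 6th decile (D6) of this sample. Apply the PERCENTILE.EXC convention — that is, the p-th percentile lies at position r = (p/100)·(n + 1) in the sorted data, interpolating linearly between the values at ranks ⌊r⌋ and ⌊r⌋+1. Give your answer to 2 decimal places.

79.60

Sorted: 52, 56, 57, 60, 61, 63, 64, 72, 79, 80, 85, 86, 90, 93, 97.
n = 15.
r = (60/100)·(15 + 1) = 9.6.
Rank 9 is 79 and rank 10 is 80.
Interpolate: 79 + 0.6·(80 − 79) = 79 + 0.6·1 = 79.6.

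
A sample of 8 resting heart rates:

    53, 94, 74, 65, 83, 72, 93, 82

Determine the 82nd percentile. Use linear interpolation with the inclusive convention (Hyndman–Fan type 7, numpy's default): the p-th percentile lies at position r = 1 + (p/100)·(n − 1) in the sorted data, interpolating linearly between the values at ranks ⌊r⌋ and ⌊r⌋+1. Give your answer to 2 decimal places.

90.40

Sorted: 53, 65, 72, 74, 82, 83, 93, 94.
n = 8.
r = 1 + (82/100)·(8 − 1) = 1 + 5.74 = 6.74.
Rank 6 is 83 and rank 7 is 93.
Interpolate: 83 + 0.74·(93 − 83) = 83 + 0.74·10 = 90.4.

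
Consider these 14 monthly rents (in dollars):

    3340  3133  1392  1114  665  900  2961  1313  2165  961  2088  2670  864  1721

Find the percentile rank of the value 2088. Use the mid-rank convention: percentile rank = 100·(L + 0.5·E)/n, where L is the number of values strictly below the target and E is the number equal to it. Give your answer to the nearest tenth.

60.7

Sorted: 665, 864, 900, 961, 1114, 1313, 1392, 1721, 2088, 2165, 2670, 2961, 3133, 3340.
Count below 2088: L = 8; count equal: E = 1; n = 14.
Percentile rank = 100·(8 + 0.5·1)/14 = 100·8.5/14 = 60.71.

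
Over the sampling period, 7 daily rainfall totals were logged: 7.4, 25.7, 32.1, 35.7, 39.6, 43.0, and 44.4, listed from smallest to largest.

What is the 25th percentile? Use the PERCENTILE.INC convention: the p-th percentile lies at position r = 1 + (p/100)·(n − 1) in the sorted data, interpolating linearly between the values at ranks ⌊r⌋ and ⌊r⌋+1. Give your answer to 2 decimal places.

n = 7.
r = 1 + (25/100)·(7 − 1) = 1 + 1.5 = 2.5.
Rank 2 is 25.7 and rank 3 is 32.1.
Interpolate: 25.7 + 0.5·(32.1 − 25.7) = 25.7 + 0.5·6.4 = 28.9.

28.90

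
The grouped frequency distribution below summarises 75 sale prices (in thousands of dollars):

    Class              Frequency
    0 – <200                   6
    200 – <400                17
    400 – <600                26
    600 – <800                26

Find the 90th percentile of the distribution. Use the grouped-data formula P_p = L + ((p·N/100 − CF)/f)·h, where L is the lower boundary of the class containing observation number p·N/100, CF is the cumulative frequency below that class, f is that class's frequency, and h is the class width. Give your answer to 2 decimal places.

N = 75; target position k = 90/100 · 75 = 67.5.
Cumulative frequencies: 6, 23, 49, 75.
Observation 67.5 falls in the class 600 – <800.
L = 600, CF = 49, f = 26, h = 200.
P90 = 600 + ((67.5 − 49)/26)·200 = 600 + 142.308 = 742.308.

742.31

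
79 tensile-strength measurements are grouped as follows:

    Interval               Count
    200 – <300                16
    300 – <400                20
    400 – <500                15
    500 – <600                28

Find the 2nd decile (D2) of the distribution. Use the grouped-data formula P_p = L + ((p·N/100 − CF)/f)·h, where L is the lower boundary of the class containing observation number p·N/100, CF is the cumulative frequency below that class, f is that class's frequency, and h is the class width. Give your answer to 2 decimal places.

N = 79; target position k = 20/100 · 79 = 15.8.
Cumulative frequencies: 16, 36, 51, 79.
Observation 15.8 falls in the class 200 – <300.
L = 200, CF = 0, f = 16, h = 100.
P20 = 200 + ((15.8 − 0)/16)·100 = 200 + 98.75 = 298.75.

298.75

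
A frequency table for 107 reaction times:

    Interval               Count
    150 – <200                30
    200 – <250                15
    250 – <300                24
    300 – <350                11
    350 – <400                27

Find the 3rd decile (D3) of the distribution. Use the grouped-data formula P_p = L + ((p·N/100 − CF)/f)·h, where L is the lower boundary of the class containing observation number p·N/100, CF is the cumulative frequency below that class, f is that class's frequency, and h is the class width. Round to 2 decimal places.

207.00

N = 107; target position k = 30/100 · 107 = 32.1.
Cumulative frequencies: 30, 45, 69, 80, 107.
Observation 32.1 falls in the class 200 – <250.
L = 200, CF = 30, f = 15, h = 50.
P30 = 200 + ((32.1 − 30)/15)·50 = 200 + 7 = 207.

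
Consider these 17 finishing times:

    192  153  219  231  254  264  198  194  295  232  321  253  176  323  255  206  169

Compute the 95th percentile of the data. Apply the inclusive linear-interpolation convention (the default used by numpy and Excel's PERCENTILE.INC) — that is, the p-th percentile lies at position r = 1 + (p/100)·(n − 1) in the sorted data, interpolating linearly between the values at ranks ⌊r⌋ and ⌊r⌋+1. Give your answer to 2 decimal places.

Sorted: 153, 169, 176, 192, 194, 198, 206, 219, 231, 232, 253, 254, 255, 264, 295, 321, 323.
n = 17.
r = 1 + (95/100)·(17 − 1) = 1 + 15.2 = 16.2.
Rank 16 is 321 and rank 17 is 323.
Interpolate: 321 + 0.2·(323 − 321) = 321 + 0.2·2 = 321.4.

321.40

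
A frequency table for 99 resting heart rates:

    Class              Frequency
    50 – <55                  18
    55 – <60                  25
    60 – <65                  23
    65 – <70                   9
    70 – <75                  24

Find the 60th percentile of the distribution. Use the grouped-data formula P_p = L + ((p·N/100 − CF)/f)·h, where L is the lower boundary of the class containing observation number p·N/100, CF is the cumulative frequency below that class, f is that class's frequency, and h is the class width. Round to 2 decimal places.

63.57

N = 99; target position k = 60/100 · 99 = 59.4.
Cumulative frequencies: 18, 43, 66, 75, 99.
Observation 59.4 falls in the class 60 – <65.
L = 60, CF = 43, f = 23, h = 5.
P60 = 60 + ((59.4 − 43)/23)·5 = 60 + 3.56522 = 63.5652.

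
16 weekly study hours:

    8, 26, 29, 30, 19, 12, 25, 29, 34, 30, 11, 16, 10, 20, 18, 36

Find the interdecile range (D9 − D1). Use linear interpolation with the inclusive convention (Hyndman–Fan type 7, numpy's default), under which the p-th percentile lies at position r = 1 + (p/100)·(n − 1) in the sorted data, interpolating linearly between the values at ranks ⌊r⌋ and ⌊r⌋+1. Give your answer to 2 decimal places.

21.50

Sorted: 8, 10, 11, 12, 16, 18, 19, 20, 25, 26, 29, 29, 30, 30, 34, 36.
n = 16.
P10: r = 2.5; ranks 2–3 are 10, 11; interpolating gives 10.5.
P90: r = 14.5; ranks 14–15 are 30, 34; interpolating gives 32.
Difference: 32 − 10.5 = 21.5.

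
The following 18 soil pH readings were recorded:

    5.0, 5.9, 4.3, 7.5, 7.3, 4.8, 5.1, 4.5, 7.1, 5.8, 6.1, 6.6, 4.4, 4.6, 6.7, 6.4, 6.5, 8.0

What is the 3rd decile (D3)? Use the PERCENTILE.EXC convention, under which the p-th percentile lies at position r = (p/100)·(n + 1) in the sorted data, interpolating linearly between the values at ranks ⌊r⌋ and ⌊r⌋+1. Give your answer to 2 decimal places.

Sorted: 4.3, 4.4, 4.5, 4.6, 4.8, 5.0, 5.1, 5.8, 5.9, 6.1, 6.4, 6.5, 6.6, 6.7, 7.1, 7.3, 7.5, 8.0.
n = 18.
r = (30/100)·(18 + 1) = 5.7.
Rank 5 is 4.8 and rank 6 is 5.0.
Interpolate: 4.8 + 0.7·(5.0 − 4.8) = 4.8 + 0.7·0.2 = 4.94.

4.94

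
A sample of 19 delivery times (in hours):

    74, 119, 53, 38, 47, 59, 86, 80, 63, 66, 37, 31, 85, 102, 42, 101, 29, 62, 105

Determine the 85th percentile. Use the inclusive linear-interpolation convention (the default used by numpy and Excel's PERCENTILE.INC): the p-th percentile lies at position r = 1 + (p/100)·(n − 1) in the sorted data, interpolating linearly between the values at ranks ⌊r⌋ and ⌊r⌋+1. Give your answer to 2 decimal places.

101.30

Sorted: 29, 31, 37, 38, 42, 47, 53, 59, 62, 63, 66, 74, 80, 85, 86, 101, 102, 105, 119.
n = 19.
r = 1 + (85/100)·(19 − 1) = 1 + 15.3 = 16.3.
Rank 16 is 101 and rank 17 is 102.
Interpolate: 101 + 0.3·(102 − 101) = 101 + 0.3·1 = 101.3.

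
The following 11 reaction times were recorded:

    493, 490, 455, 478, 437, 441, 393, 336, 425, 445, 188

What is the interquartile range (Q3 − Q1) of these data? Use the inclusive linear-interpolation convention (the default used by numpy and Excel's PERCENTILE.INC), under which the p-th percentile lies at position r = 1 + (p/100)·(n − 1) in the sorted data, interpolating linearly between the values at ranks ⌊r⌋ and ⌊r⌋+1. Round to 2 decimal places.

57.50

Sorted: 188, 336, 393, 425, 437, 441, 445, 455, 478, 490, 493.
n = 11.
P25: r = 3.5; ranks 3–4 are 393, 425; interpolating gives 409.
P75: r = 8.5; ranks 8–9 are 455, 478; interpolating gives 466.5.
Difference: 466.5 − 409 = 57.5.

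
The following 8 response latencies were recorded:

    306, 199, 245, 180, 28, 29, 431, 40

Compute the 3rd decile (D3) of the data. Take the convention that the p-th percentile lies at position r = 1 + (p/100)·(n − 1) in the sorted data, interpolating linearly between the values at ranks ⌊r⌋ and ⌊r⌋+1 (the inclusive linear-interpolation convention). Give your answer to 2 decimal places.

Sorted: 28, 29, 40, 180, 199, 245, 306, 431.
n = 8.
r = 1 + (30/100)·(8 − 1) = 1 + 2.1 = 3.1.
Rank 3 is 40 and rank 4 is 180.
Interpolate: 40 + 0.1·(180 − 40) = 40 + 0.1·140 = 54.

54.00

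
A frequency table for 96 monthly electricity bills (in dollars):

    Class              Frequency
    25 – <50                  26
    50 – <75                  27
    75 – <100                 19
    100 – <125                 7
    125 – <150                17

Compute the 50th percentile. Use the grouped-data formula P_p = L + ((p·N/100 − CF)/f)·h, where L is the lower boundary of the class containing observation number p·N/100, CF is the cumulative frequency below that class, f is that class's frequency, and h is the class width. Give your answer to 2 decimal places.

N = 96; target position k = 50/100 · 96 = 48.
Cumulative frequencies: 26, 53, 72, 79, 96.
Observation 48 falls in the class 50 – <75.
L = 50, CF = 26, f = 27, h = 25.
P50 = 50 + ((48 − 26)/27)·25 = 50 + 20.3704 = 70.3704.

70.37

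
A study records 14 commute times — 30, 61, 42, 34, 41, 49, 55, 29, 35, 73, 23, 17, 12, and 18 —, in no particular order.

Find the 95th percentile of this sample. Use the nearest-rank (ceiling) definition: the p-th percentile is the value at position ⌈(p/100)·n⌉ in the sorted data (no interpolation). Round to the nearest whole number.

73

Sorted: 12, 17, 18, 23, 29, 30, 34, 35, 41, 42, 49, 55, 61, 73.
n = 14.
Position = ⌈95/100 · 14⌉ = ⌈13.3⌉ = 14.
The value at rank 14 is 73.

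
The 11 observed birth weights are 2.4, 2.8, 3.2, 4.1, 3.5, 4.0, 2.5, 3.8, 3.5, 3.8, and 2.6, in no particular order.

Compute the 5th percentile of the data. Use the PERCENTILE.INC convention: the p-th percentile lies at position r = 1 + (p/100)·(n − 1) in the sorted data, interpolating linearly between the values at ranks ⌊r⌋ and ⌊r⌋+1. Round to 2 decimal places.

2.45

Sorted: 2.4, 2.5, 2.6, 2.8, 3.2, 3.5, 3.5, 3.8, 3.8, 4.0, 4.1.
n = 11.
r = 1 + (5/100)·(11 − 1) = 1 + 0.5 = 1.5.
Rank 1 is 2.4 and rank 2 is 2.5.
Interpolate: 2.4 + 0.5·(2.5 − 2.4) = 2.4 + 0.5·0.1 = 2.45.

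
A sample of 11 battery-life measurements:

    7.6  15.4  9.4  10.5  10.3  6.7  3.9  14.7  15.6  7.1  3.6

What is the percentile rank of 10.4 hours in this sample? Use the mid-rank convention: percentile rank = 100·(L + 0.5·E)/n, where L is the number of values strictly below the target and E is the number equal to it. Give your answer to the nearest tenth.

Sorted: 3.6, 3.9, 6.7, 7.1, 7.6, 9.4, 10.3, 10.5, 14.7, 15.4, 15.6.
Count below 10.4: L = 7; count equal: E = 0; n = 11.
Percentile rank = 100·(7 + 0.5·0)/11 = 100·7/11 = 63.64.

63.6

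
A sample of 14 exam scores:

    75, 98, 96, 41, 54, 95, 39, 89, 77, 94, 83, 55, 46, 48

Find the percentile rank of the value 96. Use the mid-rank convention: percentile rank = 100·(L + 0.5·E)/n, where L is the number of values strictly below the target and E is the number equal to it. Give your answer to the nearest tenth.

89.3

Sorted: 39, 41, 46, 48, 54, 55, 75, 77, 83, 89, 94, 95, 96, 98.
Count below 96: L = 12; count equal: E = 1; n = 14.
Percentile rank = 100·(12 + 0.5·1)/14 = 100·12.5/14 = 89.29.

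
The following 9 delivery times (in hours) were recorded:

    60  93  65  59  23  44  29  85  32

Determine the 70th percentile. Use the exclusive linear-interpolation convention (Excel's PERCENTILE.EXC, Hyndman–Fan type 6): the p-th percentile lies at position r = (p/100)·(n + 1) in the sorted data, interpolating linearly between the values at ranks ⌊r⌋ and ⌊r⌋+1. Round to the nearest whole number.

65

Sorted: 23, 29, 32, 44, 59, 60, 65, 85, 93.
n = 9.
r = (70/100)·(9 + 1) = 7.
r is an integer, so P70 is the value at rank 7: 65.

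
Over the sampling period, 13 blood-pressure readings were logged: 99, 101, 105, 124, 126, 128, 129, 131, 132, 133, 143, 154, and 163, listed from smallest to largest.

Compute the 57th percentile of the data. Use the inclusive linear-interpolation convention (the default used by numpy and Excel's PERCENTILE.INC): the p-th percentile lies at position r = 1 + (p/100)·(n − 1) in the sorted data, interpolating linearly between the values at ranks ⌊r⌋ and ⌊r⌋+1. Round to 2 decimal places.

130.68

n = 13.
r = 1 + (57/100)·(13 − 1) = 1 + 6.84 = 7.84.
Rank 7 is 129 and rank 8 is 131.
Interpolate: 129 + 0.84·(131 − 129) = 129 + 0.84·2 = 130.68.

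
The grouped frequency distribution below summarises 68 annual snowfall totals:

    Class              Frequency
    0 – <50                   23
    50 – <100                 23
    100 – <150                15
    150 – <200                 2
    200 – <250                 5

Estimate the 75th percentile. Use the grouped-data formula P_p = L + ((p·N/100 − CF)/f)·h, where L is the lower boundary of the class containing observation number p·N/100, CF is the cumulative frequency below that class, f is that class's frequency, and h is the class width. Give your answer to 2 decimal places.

N = 68; target position k = 75/100 · 68 = 51.
Cumulative frequencies: 23, 46, 61, 63, 68.
Observation 51 falls in the class 100 – <150.
L = 100, CF = 46, f = 15, h = 50.
P75 = 100 + ((51 − 46)/15)·50 = 100 + 16.6667 = 116.667.

116.67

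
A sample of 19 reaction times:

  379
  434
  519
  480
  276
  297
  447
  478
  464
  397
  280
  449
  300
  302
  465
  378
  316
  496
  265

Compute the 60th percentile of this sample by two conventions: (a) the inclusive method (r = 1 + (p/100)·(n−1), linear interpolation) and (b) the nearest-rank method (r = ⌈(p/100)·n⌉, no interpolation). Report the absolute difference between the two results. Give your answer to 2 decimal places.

2.60

Sorted: 265, 276, 280, 297, 300, 302, 316, 378, 379, 397, 434, 447, 449, 464, 465, 478, 480, 496, 519.
n = 19.
(a) r = 11.8; between ranks 11 (434) and 12 (447): 444.4.
(b) the nearest-rank method: rank 12 → 447.
|444.4 − 447| = 2.6.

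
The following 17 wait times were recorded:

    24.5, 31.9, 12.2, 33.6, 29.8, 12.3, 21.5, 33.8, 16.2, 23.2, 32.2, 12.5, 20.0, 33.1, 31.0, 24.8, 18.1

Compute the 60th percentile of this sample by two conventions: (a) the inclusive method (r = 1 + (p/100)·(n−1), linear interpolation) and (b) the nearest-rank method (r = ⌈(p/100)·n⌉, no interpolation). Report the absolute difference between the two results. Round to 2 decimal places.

2.00

Sorted: 12.2, 12.3, 12.5, 16.2, 18.1, 20.0, 21.5, 23.2, 24.5, 24.8, 29.8, 31.0, 31.9, 32.2, 33.1, 33.6, 33.8.
n = 17.
(a) r = 10.6; between ranks 10 (24.8) and 11 (29.8): 27.8.
(b) the nearest-rank method: rank 11 → 29.8.
|27.8 − 29.8| = 2.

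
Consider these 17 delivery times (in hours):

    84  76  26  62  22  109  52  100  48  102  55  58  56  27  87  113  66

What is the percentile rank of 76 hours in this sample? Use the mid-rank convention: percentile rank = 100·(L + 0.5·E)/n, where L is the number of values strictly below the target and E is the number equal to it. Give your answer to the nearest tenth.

61.8

Sorted: 22, 26, 27, 48, 52, 55, 56, 58, 62, 66, 76, 84, 87, 100, 102, 109, 113.
Count below 76: L = 10; count equal: E = 1; n = 17.
Percentile rank = 100·(10 + 0.5·1)/17 = 100·10.5/17 = 61.76.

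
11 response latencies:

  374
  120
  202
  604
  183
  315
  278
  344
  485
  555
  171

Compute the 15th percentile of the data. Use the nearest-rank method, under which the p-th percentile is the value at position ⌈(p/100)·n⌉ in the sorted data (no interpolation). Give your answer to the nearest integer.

171

Sorted: 120, 171, 183, 202, 278, 315, 344, 374, 485, 555, 604.
n = 11.
Position = ⌈15/100 · 11⌉ = ⌈1.65⌉ = 2.
The value at rank 2 is 171.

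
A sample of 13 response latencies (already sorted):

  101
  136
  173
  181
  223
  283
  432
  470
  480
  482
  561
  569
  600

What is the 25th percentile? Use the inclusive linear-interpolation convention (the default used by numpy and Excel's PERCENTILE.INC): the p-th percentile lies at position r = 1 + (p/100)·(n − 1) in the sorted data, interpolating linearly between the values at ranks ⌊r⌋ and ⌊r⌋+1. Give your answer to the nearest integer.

n = 13.
r = 1 + (25/100)·(13 − 1) = 1 + 3 = 4.
r is an integer, so P25 is the value at rank 4: 181.

181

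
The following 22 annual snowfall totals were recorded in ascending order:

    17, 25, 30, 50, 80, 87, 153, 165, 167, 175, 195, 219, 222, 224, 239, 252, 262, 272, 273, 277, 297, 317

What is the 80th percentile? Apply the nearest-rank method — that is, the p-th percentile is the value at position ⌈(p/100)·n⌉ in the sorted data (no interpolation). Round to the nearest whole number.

272

n = 22.
Position = ⌈80/100 · 22⌉ = ⌈17.6⌉ = 18.
The value at rank 18 is 272.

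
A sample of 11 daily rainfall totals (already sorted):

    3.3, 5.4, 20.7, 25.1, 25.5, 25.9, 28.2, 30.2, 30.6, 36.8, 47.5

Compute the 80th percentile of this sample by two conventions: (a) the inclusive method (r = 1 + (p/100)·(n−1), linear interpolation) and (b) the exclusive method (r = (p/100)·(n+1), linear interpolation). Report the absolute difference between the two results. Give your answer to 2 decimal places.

n = 11.
(a) r = 9 → value at rank 9 = 30.6.
(b) r = 9.6; between ranks 9 (30.6) and 10 (36.8): 34.32.
|30.6 − 34.32| = 3.72.

3.72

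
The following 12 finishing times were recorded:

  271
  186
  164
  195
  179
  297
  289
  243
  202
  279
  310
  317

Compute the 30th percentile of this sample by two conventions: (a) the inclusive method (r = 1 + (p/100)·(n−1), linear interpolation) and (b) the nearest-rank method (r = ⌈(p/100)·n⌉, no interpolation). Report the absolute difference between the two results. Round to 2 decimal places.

Sorted: 164, 179, 186, 195, 202, 243, 271, 279, 289, 297, 310, 317.
n = 12.
(a) r = 4.3; between ranks 4 (195) and 5 (202): 197.1.
(b) the nearest-rank method: rank 4 → 195.
|197.1 − 195| = 2.1.

2.10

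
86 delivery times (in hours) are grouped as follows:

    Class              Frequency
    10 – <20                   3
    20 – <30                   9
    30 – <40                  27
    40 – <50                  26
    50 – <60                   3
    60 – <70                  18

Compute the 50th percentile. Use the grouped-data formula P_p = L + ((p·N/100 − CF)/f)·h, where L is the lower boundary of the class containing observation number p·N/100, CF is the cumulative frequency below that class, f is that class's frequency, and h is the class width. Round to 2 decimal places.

41.54

N = 86; target position k = 50/100 · 86 = 43.
Cumulative frequencies: 3, 12, 39, 65, 68, 86.
Observation 43 falls in the class 40 – <50.
L = 40, CF = 39, f = 26, h = 10.
P50 = 40 + ((43 − 39)/26)·10 = 40 + 1.53846 = 41.5385.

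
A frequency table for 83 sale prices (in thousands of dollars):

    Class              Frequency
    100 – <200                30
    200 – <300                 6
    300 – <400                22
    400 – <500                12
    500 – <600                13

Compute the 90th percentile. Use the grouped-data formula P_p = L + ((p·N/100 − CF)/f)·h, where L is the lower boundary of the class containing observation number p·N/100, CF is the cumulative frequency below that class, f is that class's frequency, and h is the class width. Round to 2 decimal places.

N = 83; target position k = 90/100 · 83 = 74.7.
Cumulative frequencies: 30, 36, 58, 70, 83.
Observation 74.7 falls in the class 500 – <600.
L = 500, CF = 70, f = 13, h = 100.
P90 = 500 + ((74.7 − 70)/13)·100 = 500 + 36.1538 = 536.154.

536.15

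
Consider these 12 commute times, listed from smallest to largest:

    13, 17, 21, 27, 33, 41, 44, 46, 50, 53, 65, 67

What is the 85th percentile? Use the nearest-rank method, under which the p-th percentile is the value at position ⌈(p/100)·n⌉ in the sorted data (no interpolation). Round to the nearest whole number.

n = 12.
Position = ⌈85/100 · 12⌉ = ⌈10.2⌉ = 11.
The value at rank 11 is 65.

65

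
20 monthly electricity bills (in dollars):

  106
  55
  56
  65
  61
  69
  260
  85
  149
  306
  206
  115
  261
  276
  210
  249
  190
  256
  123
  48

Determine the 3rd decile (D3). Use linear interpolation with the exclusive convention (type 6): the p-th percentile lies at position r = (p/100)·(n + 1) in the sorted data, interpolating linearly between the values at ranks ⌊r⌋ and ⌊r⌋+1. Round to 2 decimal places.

73.80

Sorted: 48, 55, 56, 61, 65, 69, 85, 106, 115, 123, 149, 190, 206, 210, 249, 256, 260, 261, 276, 306.
n = 20.
r = (30/100)·(20 + 1) = 6.3.
Rank 6 is 69 and rank 7 is 85.
Interpolate: 69 + 0.3·(85 − 69) = 69 + 0.3·16 = 73.8.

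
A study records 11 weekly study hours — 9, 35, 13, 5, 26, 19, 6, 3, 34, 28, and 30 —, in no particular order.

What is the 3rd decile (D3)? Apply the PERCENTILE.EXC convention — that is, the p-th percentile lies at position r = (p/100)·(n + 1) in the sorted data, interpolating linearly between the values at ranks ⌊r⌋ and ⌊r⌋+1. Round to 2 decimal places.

Sorted: 3, 5, 6, 9, 13, 19, 26, 28, 30, 34, 35.
n = 11.
r = (30/100)·(11 + 1) = 3.6.
Rank 3 is 6 and rank 4 is 9.
Interpolate: 6 + 0.6·(9 − 6) = 6 + 0.6·3 = 7.8.

7.80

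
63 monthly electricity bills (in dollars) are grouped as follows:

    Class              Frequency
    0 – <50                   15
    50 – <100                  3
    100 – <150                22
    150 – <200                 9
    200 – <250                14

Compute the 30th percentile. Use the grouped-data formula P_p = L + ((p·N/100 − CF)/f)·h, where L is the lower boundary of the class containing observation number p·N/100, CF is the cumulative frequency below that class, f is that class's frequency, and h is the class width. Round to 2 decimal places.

N = 63; target position k = 30/100 · 63 = 18.9.
Cumulative frequencies: 15, 18, 40, 49, 63.
Observation 18.9 falls in the class 100 – <150.
L = 100, CF = 18, f = 22, h = 50.
P30 = 100 + ((18.9 − 18)/22)·50 = 100 + 2.04545 = 102.045.

102.05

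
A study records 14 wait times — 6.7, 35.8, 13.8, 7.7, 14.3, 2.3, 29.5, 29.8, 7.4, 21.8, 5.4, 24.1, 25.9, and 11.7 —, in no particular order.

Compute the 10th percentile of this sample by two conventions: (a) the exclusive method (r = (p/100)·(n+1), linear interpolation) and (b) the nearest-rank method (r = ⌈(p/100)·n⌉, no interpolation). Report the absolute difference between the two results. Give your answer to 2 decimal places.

1.55

Sorted: 2.3, 5.4, 6.7, 7.4, 7.7, 11.7, 13.8, 14.3, 21.8, 24.1, 25.9, 29.5, 29.8, 35.8.
n = 14.
(a) r = 1.5; between ranks 1 (2.3) and 2 (5.4): 3.85.
(b) the nearest-rank method: rank 2 → 5.4.
|3.85 − 5.4| = 1.55.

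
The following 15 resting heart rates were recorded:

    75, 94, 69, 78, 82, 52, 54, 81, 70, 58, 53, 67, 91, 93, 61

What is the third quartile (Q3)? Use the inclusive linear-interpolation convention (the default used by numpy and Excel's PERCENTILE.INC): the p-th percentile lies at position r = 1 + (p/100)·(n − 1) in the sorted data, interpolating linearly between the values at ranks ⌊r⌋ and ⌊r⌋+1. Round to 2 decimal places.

Sorted: 52, 53, 54, 58, 61, 67, 69, 70, 75, 78, 81, 82, 91, 93, 94.
n = 15.
r = 1 + (75/100)·(15 − 1) = 1 + 10.5 = 11.5.
Rank 11 is 81 and rank 12 is 82.
Interpolate: 81 + 0.5·(82 − 81) = 81 + 0.5·1 = 81.5.

81.50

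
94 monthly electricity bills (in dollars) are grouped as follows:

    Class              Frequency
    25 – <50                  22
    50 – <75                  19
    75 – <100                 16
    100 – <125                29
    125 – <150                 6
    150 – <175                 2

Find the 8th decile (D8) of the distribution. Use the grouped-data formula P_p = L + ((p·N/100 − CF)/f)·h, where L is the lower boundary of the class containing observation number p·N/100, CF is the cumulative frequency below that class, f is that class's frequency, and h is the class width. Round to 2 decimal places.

N = 94; target position k = 80/100 · 94 = 75.2.
Cumulative frequencies: 22, 41, 57, 86, 92, 94.
Observation 75.2 falls in the class 100 – <125.
L = 100, CF = 57, f = 29, h = 25.
P80 = 100 + ((75.2 − 57)/29)·25 = 100 + 15.6897 = 115.69.

115.69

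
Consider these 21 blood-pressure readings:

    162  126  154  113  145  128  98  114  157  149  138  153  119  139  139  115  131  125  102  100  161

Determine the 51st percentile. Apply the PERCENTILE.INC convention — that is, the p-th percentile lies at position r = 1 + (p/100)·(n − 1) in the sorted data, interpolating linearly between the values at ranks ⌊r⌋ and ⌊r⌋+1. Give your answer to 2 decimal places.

Sorted: 98, 100, 102, 113, 114, 115, 119, 125, 126, 128, 131, 138, 139, 139, 145, 149, 153, 154, 157, 161, 162.
n = 21.
r = 1 + (51/100)·(21 − 1) = 1 + 10.2 = 11.2.
Rank 11 is 131 and rank 12 is 138.
Interpolate: 131 + 0.2·(138 − 131) = 131 + 0.2·7 = 132.4.

132.40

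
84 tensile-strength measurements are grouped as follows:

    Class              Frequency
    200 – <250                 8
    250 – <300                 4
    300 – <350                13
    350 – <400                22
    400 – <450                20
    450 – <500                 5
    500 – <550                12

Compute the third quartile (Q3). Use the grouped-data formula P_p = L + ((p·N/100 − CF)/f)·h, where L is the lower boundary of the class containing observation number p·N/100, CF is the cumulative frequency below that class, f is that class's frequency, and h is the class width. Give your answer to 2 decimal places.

440.00

N = 84; target position k = 75/100 · 84 = 63.
Cumulative frequencies: 8, 12, 25, 47, 67, 72, 84.
Observation 63 falls in the class 400 – <450.
L = 400, CF = 47, f = 20, h = 50.
P75 = 400 + ((63 − 47)/20)·50 = 400 + 40 = 440.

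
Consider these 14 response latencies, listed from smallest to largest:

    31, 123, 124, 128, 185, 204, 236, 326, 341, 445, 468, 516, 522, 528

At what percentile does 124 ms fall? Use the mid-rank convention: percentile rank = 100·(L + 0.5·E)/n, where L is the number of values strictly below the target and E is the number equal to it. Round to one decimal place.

17.9

Count below 124: L = 2; count equal: E = 1; n = 14.
Percentile rank = 100·(2 + 0.5·1)/14 = 100·2.5/14 = 17.86.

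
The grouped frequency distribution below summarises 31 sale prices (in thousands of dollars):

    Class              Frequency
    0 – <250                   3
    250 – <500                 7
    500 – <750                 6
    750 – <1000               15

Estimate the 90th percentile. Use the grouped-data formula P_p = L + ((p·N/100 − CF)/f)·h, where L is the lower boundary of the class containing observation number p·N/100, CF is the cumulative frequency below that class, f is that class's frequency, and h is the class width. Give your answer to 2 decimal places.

948.33

N = 31; target position k = 90/100 · 31 = 27.9.
Cumulative frequencies: 3, 10, 16, 31.
Observation 27.9 falls in the class 750 – <1000.
L = 750, CF = 16, f = 15, h = 250.
P90 = 750 + ((27.9 − 16)/15)·250 = 750 + 198.333 = 948.333.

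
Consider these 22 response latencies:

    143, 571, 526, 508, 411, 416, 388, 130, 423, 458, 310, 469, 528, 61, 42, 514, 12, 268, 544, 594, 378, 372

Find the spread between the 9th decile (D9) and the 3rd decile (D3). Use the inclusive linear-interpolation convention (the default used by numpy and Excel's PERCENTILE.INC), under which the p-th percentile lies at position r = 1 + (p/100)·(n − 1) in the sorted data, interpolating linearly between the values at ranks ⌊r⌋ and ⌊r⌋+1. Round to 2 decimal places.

Sorted: 12, 42, 61, 130, 143, 268, 310, 372, 378, 388, 411, 416, 423, 458, 469, 508, 514, 526, 528, 544, 571, 594.
n = 22.
P30: r = 7.3; ranks 7–8 are 310, 372; interpolating gives 328.6.
P90: r = 19.9; ranks 19–20 are 528, 544; interpolating gives 542.4.
Difference: 542.4 − 328.6 = 213.8.

213.80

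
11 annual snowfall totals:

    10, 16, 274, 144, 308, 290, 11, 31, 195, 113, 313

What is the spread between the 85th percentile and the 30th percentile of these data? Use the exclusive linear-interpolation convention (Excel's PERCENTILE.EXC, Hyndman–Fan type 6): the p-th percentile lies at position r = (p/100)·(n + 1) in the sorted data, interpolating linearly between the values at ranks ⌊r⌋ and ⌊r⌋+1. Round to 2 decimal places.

284.00

Sorted: 10, 11, 16, 31, 113, 144, 195, 274, 290, 308, 313.
n = 11.
P30: r = 3.6; ranks 3–4 are 16, 31; interpolating gives 25.
P85: r = 10.2; ranks 10–11 are 308, 313; interpolating gives 309.
Difference: 309 − 25 = 284.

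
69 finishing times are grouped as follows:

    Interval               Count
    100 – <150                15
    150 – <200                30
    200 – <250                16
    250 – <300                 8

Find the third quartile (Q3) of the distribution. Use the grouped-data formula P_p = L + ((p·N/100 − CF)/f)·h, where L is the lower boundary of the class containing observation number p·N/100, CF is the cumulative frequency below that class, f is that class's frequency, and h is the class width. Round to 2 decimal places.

221.09

N = 69; target position k = 75/100 · 69 = 51.75.
Cumulative frequencies: 15, 45, 61, 69.
Observation 51.75 falls in the class 200 – <250.
L = 200, CF = 45, f = 16, h = 50.
P75 = 200 + ((51.75 − 45)/16)·50 = 200 + 21.0938 = 221.094.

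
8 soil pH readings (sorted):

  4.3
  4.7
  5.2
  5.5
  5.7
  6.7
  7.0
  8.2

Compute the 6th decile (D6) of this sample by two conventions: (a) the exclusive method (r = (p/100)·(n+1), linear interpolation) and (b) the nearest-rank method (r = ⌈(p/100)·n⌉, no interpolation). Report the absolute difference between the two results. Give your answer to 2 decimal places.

n = 8.
(a) r = 5.4; between ranks 5 (5.7) and 6 (6.7): 6.1.
(b) the nearest-rank method: rank 5 → 5.7.
|6.1 − 5.7| = 0.4.

0.40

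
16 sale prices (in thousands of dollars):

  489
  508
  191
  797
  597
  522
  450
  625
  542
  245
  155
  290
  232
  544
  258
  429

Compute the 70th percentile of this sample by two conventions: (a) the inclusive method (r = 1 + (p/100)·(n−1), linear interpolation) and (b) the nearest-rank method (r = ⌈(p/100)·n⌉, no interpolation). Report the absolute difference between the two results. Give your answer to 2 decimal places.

Sorted: 155, 191, 232, 245, 258, 290, 429, 450, 489, 508, 522, 542, 544, 597, 625, 797.
n = 16.
(a) r = 11.5; between ranks 11 (522) and 12 (542): 532.
(b) the nearest-rank method: rank 12 → 542.
|532 − 542| = 10.

10.00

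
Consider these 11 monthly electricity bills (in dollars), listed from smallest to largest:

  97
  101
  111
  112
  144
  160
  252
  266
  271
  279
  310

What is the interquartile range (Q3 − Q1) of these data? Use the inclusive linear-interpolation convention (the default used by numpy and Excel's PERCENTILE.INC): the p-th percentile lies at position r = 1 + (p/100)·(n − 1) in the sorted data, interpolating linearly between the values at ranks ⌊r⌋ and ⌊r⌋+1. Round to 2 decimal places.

157.00

n = 11.
P25: r = 3.5; ranks 3–4 are 111, 112; interpolating gives 111.5.
P75: r = 8.5; ranks 8–9 are 266, 271; interpolating gives 268.5.
Difference: 268.5 − 111.5 = 157.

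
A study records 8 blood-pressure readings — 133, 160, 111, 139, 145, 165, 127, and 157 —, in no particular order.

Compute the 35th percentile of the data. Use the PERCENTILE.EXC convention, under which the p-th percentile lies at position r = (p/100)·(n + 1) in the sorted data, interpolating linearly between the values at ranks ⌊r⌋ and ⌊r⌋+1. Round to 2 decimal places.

133.90

Sorted: 111, 127, 133, 139, 145, 157, 160, 165.
n = 8.
r = (35/100)·(8 + 1) = 3.15.
Rank 3 is 133 and rank 4 is 139.
Interpolate: 133 + 0.15·(139 − 133) = 133 + 0.15·6 = 133.9.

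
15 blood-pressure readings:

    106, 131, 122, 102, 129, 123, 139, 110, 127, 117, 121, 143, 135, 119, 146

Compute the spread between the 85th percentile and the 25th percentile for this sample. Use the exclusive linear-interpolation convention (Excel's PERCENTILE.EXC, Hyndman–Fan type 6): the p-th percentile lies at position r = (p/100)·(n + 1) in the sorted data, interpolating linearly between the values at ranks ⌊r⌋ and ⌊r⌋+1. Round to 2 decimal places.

Sorted: 102, 106, 110, 117, 119, 121, 122, 123, 127, 129, 131, 135, 139, 143, 146.
n = 15.
P25: r = 4 (integer) → 117.
P85: r = 13.6; ranks 13–14 are 139, 143; interpolating gives 141.4.
Difference: 141.4 − 117 = 24.4.

24.40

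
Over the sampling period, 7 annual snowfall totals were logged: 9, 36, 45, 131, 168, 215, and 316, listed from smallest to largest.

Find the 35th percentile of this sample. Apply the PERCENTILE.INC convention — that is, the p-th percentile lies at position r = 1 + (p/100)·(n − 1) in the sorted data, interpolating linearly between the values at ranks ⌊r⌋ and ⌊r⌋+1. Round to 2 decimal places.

53.60

n = 7.
r = 1 + (35/100)·(7 − 1) = 1 + 2.1 = 3.1.
Rank 3 is 45 and rank 4 is 131.
Interpolate: 45 + 0.1·(131 − 45) = 45 + 0.1·86 = 53.6.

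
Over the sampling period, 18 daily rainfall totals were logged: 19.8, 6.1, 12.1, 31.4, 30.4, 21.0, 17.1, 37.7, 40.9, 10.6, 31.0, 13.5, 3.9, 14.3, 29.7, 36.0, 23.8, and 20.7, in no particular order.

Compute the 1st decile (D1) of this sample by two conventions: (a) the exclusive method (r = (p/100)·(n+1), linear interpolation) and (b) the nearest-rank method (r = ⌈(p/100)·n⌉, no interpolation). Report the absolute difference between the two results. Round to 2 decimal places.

0.22

Sorted: 3.9, 6.1, 10.6, 12.1, 13.5, 14.3, 17.1, 19.8, 20.7, 21.0, 23.8, 29.7, 30.4, 31.0, 31.4, 36.0, 37.7, 40.9.
n = 18.
(a) r = 1.9; between ranks 1 (3.9) and 2 (6.1): 5.88.
(b) the nearest-rank method: rank 2 → 6.1.
|5.88 − 6.1| = 0.22.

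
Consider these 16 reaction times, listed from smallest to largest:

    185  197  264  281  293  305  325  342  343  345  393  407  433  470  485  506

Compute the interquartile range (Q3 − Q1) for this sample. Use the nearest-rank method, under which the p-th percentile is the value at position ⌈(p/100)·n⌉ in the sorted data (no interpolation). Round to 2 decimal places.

n = 16.
P25: rank ⌈25/100·16⌉ = 4 → 281.
P75: rank ⌈75/100·16⌉ = 12 → 407.
Difference: 407 − 281 = 126.

126.00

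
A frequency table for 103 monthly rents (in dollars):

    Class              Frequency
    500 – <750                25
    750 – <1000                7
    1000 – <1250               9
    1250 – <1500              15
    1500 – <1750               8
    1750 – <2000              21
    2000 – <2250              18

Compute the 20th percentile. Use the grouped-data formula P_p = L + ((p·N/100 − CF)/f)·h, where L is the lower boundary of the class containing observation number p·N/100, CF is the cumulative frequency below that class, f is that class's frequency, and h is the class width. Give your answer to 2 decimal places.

N = 103; target position k = 20/100 · 103 = 20.6.
Cumulative frequencies: 25, 32, 41, 56, 64, 85, 103.
Observation 20.6 falls in the class 500 – <750.
L = 500, CF = 0, f = 25, h = 250.
P20 = 500 + ((20.6 − 0)/25)·250 = 500 + 206 = 706.

706.00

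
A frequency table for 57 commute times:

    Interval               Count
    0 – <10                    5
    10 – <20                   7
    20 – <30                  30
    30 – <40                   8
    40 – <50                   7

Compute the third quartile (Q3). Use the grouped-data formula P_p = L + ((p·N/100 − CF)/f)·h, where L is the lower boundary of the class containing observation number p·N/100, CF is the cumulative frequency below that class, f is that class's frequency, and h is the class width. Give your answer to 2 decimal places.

N = 57; target position k = 75/100 · 57 = 42.75.
Cumulative frequencies: 5, 12, 42, 50, 57.
Observation 42.75 falls in the class 30 – <40.
L = 30, CF = 42, f = 8, h = 10.
P75 = 30 + ((42.75 − 42)/8)·10 = 30 + 0.9375 = 30.9375.

30.94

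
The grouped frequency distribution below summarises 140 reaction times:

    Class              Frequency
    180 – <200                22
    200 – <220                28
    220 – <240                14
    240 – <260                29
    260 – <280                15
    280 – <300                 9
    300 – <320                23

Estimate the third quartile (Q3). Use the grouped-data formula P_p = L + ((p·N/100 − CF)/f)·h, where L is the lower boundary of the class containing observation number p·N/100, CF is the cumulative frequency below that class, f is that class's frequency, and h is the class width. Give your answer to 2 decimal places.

N = 140; target position k = 75/100 · 140 = 105.
Cumulative frequencies: 22, 50, 64, 93, 108, 117, 140.
Observation 105 falls in the class 260 – <280.
L = 260, CF = 93, f = 15, h = 20.
P75 = 260 + ((105 − 93)/15)·20 = 260 + 16 = 276.

276.00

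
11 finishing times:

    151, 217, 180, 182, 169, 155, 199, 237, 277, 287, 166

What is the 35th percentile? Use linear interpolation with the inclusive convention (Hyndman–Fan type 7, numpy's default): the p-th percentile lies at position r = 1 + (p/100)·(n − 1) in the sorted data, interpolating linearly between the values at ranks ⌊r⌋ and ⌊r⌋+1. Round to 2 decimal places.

Sorted: 151, 155, 166, 169, 180, 182, 199, 217, 237, 277, 287.
n = 11.
r = 1 + (35/100)·(11 − 1) = 1 + 3.5 = 4.5.
Rank 4 is 169 and rank 5 is 180.
Interpolate: 169 + 0.5·(180 − 169) = 169 + 0.5·11 = 174.5.

174.50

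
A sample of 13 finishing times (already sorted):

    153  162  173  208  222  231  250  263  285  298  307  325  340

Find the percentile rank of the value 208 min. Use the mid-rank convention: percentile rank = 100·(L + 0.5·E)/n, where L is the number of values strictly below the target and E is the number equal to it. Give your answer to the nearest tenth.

Count below 208: L = 3; count equal: E = 1; n = 13.
Percentile rank = 100·(3 + 0.5·1)/13 = 100·3.5/13 = 26.92.

26.9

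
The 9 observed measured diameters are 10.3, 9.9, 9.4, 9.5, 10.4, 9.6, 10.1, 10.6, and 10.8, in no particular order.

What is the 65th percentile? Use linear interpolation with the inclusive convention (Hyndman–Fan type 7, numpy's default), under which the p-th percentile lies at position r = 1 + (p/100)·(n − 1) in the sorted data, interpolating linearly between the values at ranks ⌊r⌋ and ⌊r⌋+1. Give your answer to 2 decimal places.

10.32

Sorted: 9.4, 9.5, 9.6, 9.9, 10.1, 10.3, 10.4, 10.6, 10.8.
n = 9.
r = 1 + (65/100)·(9 − 1) = 1 + 5.2 = 6.2.
Rank 6 is 10.3 and rank 7 is 10.4.
Interpolate: 10.3 + 0.2·(10.4 − 10.3) = 10.3 + 0.2·0.1 = 10.32.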